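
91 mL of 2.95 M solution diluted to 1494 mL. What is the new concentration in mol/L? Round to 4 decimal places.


Dilution: M1*V1 = M2*V2, solve for M2.
M2 = M1*V1 / V2
M2 = 2.95 * 91 / 1494
M2 = 268.45 / 1494
M2 = 0.17968541 mol/L, rounded to 4 dp:

0.1797 mol/L


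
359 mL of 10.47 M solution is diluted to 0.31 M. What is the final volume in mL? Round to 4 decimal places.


Dilution: M1*V1 = M2*V2, solve for V2.
V2 = M1*V1 / M2
V2 = 10.47 * 359 / 0.31
V2 = 3758.73 / 0.31
V2 = 12124.93548387 mL, rounded to 4 dp:

12124.9355 mL


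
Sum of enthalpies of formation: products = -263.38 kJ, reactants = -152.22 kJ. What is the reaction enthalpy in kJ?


dH_rxn = sum(dH_f products) - sum(dH_f reactants)
dH_rxn = -263.38 - (-152.22)
dH_rxn = -111.16 kJ:

-111.16 kJ


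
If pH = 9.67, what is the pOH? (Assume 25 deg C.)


At 25 deg C, pH + pOH = 14.
pOH = 14 - pH = 14 - 9.67
pOH = 4.33:

4.33


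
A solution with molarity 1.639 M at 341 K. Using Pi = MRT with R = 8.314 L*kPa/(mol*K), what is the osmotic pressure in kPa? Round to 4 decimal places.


Osmotic pressure (van't Hoff): Pi = M*R*T.
RT = 8.314 * 341 = 2835.074
Pi = 1.639 * 2835.074
Pi = 4646.686286 kPa, rounded to 4 dp:

4646.6863 kPa


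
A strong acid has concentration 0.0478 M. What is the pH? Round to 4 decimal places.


A strong acid dissociates completely, so [H+] equals the given concentration.
pH = -log10([H+]) = -log10(0.0478)
pH = 1.3205721, rounded to 4 dp:

1.3206


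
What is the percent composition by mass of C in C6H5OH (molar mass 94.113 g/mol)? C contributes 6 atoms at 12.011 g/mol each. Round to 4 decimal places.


pct = 100 * (n_elem * M_elem) / M_total
mass_contribution = 6 * 12.011 = 72.066 g/mol
pct = 100 * 72.066 / 94.113
pct = 76.57390584 %, rounded to 4 dp:

76.5739 %


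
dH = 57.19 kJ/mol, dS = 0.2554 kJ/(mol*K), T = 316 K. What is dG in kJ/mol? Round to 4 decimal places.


Gibbs: dG = dH - T*dS (consistent units, dS already in kJ/(mol*K)).
T*dS = 316 * 0.2554 = 80.7064
dG = 57.19 - (80.7064)
dG = -23.5164 kJ/mol, rounded to 4 dp:

-23.5164 kJ/mol


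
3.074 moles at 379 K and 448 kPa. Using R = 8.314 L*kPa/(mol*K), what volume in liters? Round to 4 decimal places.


PV = nRT, solve for V = nRT / P.
nRT = 3.074 * 8.314 * 379 = 9686.1924
V = 9686.1924 / 448
V = 21.62096518 L, rounded to 4 dp:

21.6210 L


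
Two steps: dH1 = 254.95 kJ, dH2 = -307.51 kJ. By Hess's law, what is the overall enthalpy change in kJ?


Hess's law: enthalpy is a state function, so add the step enthalpies.
dH_total = dH1 + dH2 = 254.95 + (-307.51)
dH_total = -52.56 kJ:

-52.56 kJ


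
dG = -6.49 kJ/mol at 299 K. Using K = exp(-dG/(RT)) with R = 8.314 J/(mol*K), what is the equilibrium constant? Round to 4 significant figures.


dG is in kJ/mol; multiply by 1000 to match R in J/(mol*K).
RT = 8.314 * 299 = 2485.886 J/mol
exponent = -dG*1000 / (RT) = -(-6.49*1000) / 2485.886 = 2.61073919
K = exp(2.61073919)
K = 13.609107, rounded to 4 significant figures:

13.61


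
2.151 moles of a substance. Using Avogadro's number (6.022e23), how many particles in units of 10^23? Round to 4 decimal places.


N = n * NA, then divide by 1e23 for the requested units.
N / 1e23 = n * 6.022
N / 1e23 = 2.151 * 6.022
N / 1e23 = 12.953322, rounded to 4 dp:

12.9533


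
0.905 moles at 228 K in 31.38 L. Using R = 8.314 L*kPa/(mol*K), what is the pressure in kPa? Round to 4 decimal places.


PV = nRT, solve for P = nRT / V.
nRT = 0.905 * 8.314 * 228 = 1715.5108
P = 1715.5108 / 31.38
P = 54.66892288 kPa, rounded to 4 dp:

54.6689 kPa


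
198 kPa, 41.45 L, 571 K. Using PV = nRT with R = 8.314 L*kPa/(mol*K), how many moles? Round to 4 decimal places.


PV = nRT, solve for n = PV / (RT).
PV = 198 * 41.45 = 8207.1
RT = 8.314 * 571 = 4747.294
n = 8207.1 / 4747.294
n = 1.72879539 mol, rounded to 4 dp:

1.7288 mol


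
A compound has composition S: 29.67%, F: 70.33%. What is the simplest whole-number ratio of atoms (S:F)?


Assume 100 g of compound, divide each mass% by atomic mass to get moles, then normalize by the smallest to get a raw atom ratio.
Moles per 100 g: S: 29.67/32.065 = 0.9253, F: 70.33/18.998 = 3.702
Raw ratio (divide by min = 0.9253): S: 1.0, F: 4.001
Multiply by 1 to clear fractions: S: 1.0 ~= 1, F: 4.001 ~= 4
Reduce by GCD to get the simplest whole-number ratio:

1:4


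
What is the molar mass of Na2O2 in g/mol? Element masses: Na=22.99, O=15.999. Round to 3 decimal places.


M = sum(count * atomic_mass) over atoms.
M = 2*22.99 + 2*15.999
M = 45.98 + 31.998
M = 77.978 g/mol, rounded to 3 dp:

77.978 g/mol


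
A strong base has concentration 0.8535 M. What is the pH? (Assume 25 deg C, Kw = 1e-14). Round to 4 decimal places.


A strong base dissociates completely, so [OH-] equals the given concentration.
pOH = -log10([OH-]) = -log10(0.8535) = 0.068796
pH = 14 - pOH = 14 - 0.068796
pH = 13.931204, rounded to 4 dp:

13.9312


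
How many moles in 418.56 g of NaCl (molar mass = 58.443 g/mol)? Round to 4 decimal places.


n = mass / M
n = 418.56 / 58.443
n = 7.16185001 mol, rounded to 4 dp:

7.1619 mol


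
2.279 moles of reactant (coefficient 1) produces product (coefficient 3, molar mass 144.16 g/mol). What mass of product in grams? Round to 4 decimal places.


Use the coefficient ratio to convert reactant moles to product moles, then multiply by the product's molar mass.
moles_P = moles_R * (coeff_P / coeff_R) = 2.279 * (3/1) = 6.837
mass_P = moles_P * M_P = 6.837 * 144.16
mass_P = 985.62192 g, rounded to 4 dp:

985.6219 g


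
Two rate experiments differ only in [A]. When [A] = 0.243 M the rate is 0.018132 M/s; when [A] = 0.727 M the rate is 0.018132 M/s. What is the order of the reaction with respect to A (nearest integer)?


Rate is proportional to [A]^n, so rate2/rate1 = ([A]2/[A]1)^n. Take logs to solve for n.
rate2/rate1 = 0.018132 / 0.018132 = 1.0
[A]2/[A]1 = 0.727 / 0.243 = 2.9918
n = ln(1.0) / ln(2.9918) = 0.0
Nearest integer order:

0


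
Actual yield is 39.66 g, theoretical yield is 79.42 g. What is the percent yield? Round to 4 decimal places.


% yield = 100 * actual / theoretical
% yield = 100 * 39.66 / 79.42
% yield = 49.93704357 %, rounded to 4 dp:

49.9370 %


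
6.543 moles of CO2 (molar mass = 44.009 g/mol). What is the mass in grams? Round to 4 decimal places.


mass = n * M
mass = 6.543 * 44.009
mass = 287.950887 g, rounded to 4 dp:

287.9509 g


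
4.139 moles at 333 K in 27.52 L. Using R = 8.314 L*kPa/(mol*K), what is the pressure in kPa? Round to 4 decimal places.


PV = nRT, solve for P = nRT / V.
nRT = 4.139 * 8.314 * 333 = 11459.0781
P = 11459.0781 / 27.52
P = 416.39091933 kPa, rounded to 4 dp:

416.3909 kPa


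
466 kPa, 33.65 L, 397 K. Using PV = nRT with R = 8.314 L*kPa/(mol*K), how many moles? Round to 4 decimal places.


PV = nRT, solve for n = PV / (RT).
PV = 466 * 33.65 = 15680.9
RT = 8.314 * 397 = 3300.658
n = 15680.9 / 3300.658
n = 4.75084059 mol, rounded to 4 dp:

4.7508 mol


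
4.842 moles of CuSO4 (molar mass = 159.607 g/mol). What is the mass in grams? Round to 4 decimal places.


mass = n * M
mass = 4.842 * 159.607
mass = 772.817094 g, rounded to 4 dp:

772.8171 g


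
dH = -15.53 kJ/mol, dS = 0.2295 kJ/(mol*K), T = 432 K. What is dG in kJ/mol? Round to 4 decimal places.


Gibbs: dG = dH - T*dS (consistent units, dS already in kJ/(mol*K)).
T*dS = 432 * 0.2295 = 99.144
dG = -15.53 - (99.144)
dG = -114.674 kJ/mol, rounded to 4 dp:

-114.6740 kJ/mol


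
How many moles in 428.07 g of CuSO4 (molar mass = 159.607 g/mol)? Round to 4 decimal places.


n = mass / M
n = 428.07 / 159.607
n = 2.68202522 mol, rounded to 4 dp:

2.6820 mol


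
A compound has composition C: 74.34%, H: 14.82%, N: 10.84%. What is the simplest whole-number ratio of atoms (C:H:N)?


Assume 100 g of compound, divide each mass% by atomic mass to get moles, then normalize by the smallest to get a raw atom ratio.
Moles per 100 g: C: 74.34/12.011 = 6.1893, H: 14.82/1.008 = 14.7024, N: 10.84/14.007 = 0.7739
Raw ratio (divide by min = 0.7739): C: 7.998, H: 18.998, N: 1.0
Multiply by 1 to clear fractions: C: 7.998 ~= 8, H: 18.998 ~= 19, N: 1.0 ~= 1
Reduce by GCD to get the simplest whole-number ratio:

8:19:1


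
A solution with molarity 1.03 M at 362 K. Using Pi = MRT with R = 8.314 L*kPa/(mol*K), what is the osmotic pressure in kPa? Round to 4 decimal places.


Osmotic pressure (van't Hoff): Pi = M*R*T.
RT = 8.314 * 362 = 3009.668
Pi = 1.03 * 3009.668
Pi = 3099.95804 kPa, rounded to 4 dp:

3099.9580 kPa


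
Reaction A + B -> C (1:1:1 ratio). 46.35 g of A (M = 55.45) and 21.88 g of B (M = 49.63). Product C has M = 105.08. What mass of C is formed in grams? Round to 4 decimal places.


Find moles of each reactant; the smaller value is the limiting reagent in a 1:1:1 reaction, so moles_C equals moles of the limiter.
n_A = mass_A / M_A = 46.35 / 55.45 = 0.835888 mol
n_B = mass_B / M_B = 21.88 / 49.63 = 0.440862 mol
Limiting reagent: B (smaller), n_limiting = 0.440862 mol
mass_C = n_limiting * M_C = 0.440862 * 105.08
mass_C = 46.32577896 g, rounded to 4 dp:

46.3258 g


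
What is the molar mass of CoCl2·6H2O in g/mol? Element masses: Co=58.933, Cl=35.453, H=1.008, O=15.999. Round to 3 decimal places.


M = sum(count * atomic_mass) over atoms.
M = 1*58.933 + 2*35.453 + 12*1.008 + 6*15.999
M = 58.933 + 70.906 + 12.096 + 95.994
M = 237.929 g/mol, rounded to 3 dp:

237.929 g/mol


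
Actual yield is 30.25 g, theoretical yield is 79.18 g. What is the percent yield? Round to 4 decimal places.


% yield = 100 * actual / theoretical
% yield = 100 * 30.25 / 79.18
% yield = 38.20409194 %, rounded to 4 dp:

38.2041 %


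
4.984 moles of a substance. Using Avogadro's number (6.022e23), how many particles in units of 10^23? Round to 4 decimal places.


N = n * NA, then divide by 1e23 for the requested units.
N / 1e23 = n * 6.022
N / 1e23 = 4.984 * 6.022
N / 1e23 = 30.013648, rounded to 4 dp:

30.0136


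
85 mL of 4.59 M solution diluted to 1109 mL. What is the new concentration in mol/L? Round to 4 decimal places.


Dilution: M1*V1 = M2*V2, solve for M2.
M2 = M1*V1 / V2
M2 = 4.59 * 85 / 1109
M2 = 390.15 / 1109
M2 = 0.35180343 mol/L, rounded to 4 dp:

0.3518 mol/L


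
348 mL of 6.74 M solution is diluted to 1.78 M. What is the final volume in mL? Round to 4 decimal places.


Dilution: M1*V1 = M2*V2, solve for V2.
V2 = M1*V1 / M2
V2 = 6.74 * 348 / 1.78
V2 = 2345.52 / 1.78
V2 = 1317.70786517 mL, rounded to 4 dp:

1317.7079 mL


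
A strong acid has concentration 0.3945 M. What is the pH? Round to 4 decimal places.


A strong acid dissociates completely, so [H+] equals the given concentration.
pH = -log10([H+]) = -log10(0.3945)
pH = 0.40395299, rounded to 4 dp:

0.4040


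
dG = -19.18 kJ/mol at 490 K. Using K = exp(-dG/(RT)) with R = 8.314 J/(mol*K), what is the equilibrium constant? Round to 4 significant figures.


dG is in kJ/mol; multiply by 1000 to match R in J/(mol*K).
RT = 8.314 * 490 = 4073.86 J/mol
exponent = -dG*1000 / (RT) = -(-19.18*1000) / 4073.86 = 4.70806557
K = exp(4.70806557)
K = 110.83754, rounded to 4 significant figures:

110.8


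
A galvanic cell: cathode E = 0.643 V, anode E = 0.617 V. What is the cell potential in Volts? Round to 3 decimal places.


Standard cell potential: E_cell = E_cathode - E_anode.
E_cell = 0.643 - (0.617)
E_cell = 0.026 V, rounded to 3 dp:

0.026 V


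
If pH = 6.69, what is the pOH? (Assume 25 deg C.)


At 25 deg C, pH + pOH = 14.
pOH = 14 - pH = 14 - 6.69
pOH = 7.31:

7.31


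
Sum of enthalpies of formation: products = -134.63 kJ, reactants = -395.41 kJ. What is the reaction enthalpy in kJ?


dH_rxn = sum(dH_f products) - sum(dH_f reactants)
dH_rxn = -134.63 - (-395.41)
dH_rxn = 260.78 kJ:

260.78 kJ


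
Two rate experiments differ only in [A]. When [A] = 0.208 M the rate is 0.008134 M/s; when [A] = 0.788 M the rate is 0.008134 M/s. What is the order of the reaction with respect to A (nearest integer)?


Rate is proportional to [A]^n, so rate2/rate1 = ([A]2/[A]1)^n. Take logs to solve for n.
rate2/rate1 = 0.008134 / 0.008134 = 1.0
[A]2/[A]1 = 0.788 / 0.208 = 3.7885
n = ln(1.0) / ln(3.7885) = 0.0
Nearest integer order:

0


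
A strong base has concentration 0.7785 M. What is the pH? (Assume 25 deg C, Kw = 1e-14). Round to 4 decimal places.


A strong base dissociates completely, so [OH-] equals the given concentration.
pOH = -log10([OH-]) = -log10(0.7785) = 0.108741
pH = 14 - pOH = 14 - 0.108741
pH = 13.891259, rounded to 4 dp:

13.8913


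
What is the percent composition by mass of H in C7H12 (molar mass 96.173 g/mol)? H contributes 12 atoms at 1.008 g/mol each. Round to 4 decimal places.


pct = 100 * (n_elem * M_elem) / M_total
mass_contribution = 12 * 1.008 = 12.096 g/mol
pct = 100 * 12.096 / 96.173
pct = 12.57733459 %, rounded to 4 dp:

12.5773 %


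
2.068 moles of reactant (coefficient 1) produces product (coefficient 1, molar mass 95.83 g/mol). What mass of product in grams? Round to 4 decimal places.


Use the coefficient ratio to convert reactant moles to product moles, then multiply by the product's molar mass.
moles_P = moles_R * (coeff_P / coeff_R) = 2.068 * (1/1) = 2.068
mass_P = moles_P * M_P = 2.068 * 95.83
mass_P = 198.17644 g, rounded to 4 dp:

198.1764 g


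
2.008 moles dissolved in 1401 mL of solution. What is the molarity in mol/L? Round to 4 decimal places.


Convert volume to liters: V_L = V_mL / 1000.
V_L = 1401 / 1000 = 1.401 L
M = n / V_L = 2.008 / 1.401
M = 1.43326196 mol/L, rounded to 4 dp:

1.4333 mol/L


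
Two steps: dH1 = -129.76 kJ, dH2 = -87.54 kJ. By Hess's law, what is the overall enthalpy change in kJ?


Hess's law: enthalpy is a state function, so add the step enthalpies.
dH_total = dH1 + dH2 = -129.76 + (-87.54)
dH_total = -217.3 kJ:

-217.30 kJ


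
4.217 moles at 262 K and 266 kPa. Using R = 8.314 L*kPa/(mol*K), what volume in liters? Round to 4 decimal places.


PV = nRT, solve for V = nRT / P.
nRT = 4.217 * 8.314 * 262 = 9185.7562
V = 9185.7562 / 266
V = 34.53291805 L, rounded to 4 dp:

34.5329 L


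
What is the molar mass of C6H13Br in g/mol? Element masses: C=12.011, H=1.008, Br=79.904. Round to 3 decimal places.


M = sum(count * atomic_mass) over atoms.
M = 6*12.011 + 13*1.008 + 1*79.904
M = 72.066 + 13.104 + 79.904
M = 165.074 g/mol, rounded to 3 dp:

165.074 g/mol


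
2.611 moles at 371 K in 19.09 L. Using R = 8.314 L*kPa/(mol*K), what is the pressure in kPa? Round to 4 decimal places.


PV = nRT, solve for P = nRT / V.
nRT = 2.611 * 8.314 * 371 = 8053.6138
P = 8053.6138 / 19.09
P = 421.87605029 kPa, rounded to 4 dp:

421.8761 kPa


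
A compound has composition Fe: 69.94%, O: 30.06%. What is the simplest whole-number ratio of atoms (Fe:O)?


Assume 100 g of compound, divide each mass% by atomic mass to get moles, then normalize by the smallest to get a raw atom ratio.
Moles per 100 g: Fe: 69.94/55.845 = 1.2524, O: 30.06/15.999 = 1.8789
Raw ratio (divide by min = 1.2524): Fe: 1.0, O: 1.5
Multiply by 2 to clear fractions: Fe: 2.0 ~= 2, O: 3.0 ~= 3
Reduce by GCD to get the simplest whole-number ratio:

2:3


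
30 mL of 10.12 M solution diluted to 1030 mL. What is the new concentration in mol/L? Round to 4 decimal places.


Dilution: M1*V1 = M2*V2, solve for M2.
M2 = M1*V1 / V2
M2 = 10.12 * 30 / 1030
M2 = 303.6 / 1030
M2 = 0.29475728 mol/L, rounded to 4 dp:

0.2948 mol/L


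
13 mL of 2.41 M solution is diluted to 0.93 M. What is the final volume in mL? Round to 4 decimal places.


Dilution: M1*V1 = M2*V2, solve for V2.
V2 = M1*V1 / M2
V2 = 2.41 * 13 / 0.93
V2 = 31.33 / 0.93
V2 = 33.68817204 mL, rounded to 4 dp:

33.6882 mL


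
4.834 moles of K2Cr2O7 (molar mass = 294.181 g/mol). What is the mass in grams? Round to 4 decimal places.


mass = n * M
mass = 4.834 * 294.181
mass = 1422.070954 g, rounded to 4 dp:

1422.0710 g


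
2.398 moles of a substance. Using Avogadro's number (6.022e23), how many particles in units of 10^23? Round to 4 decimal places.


N = n * NA, then divide by 1e23 for the requested units.
N / 1e23 = n * 6.022
N / 1e23 = 2.398 * 6.022
N / 1e23 = 14.440756, rounded to 4 dp:

14.4408


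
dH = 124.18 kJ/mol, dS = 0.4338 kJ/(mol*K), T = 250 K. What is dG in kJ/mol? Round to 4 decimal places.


Gibbs: dG = dH - T*dS (consistent units, dS already in kJ/(mol*K)).
T*dS = 250 * 0.4338 = 108.45
dG = 124.18 - (108.45)
dG = 15.73 kJ/mol, rounded to 4 dp:

15.7300 kJ/mol


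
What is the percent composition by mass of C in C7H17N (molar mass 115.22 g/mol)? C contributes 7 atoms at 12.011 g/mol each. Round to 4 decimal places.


pct = 100 * (n_elem * M_elem) / M_total
mass_contribution = 7 * 12.011 = 84.077 g/mol
pct = 100 * 84.077 / 115.22
pct = 72.9708384 %, rounded to 4 dp:

72.9708 %


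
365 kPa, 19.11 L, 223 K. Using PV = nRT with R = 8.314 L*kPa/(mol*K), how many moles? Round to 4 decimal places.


PV = nRT, solve for n = PV / (RT).
PV = 365 * 19.11 = 6975.15
RT = 8.314 * 223 = 1854.022
n = 6975.15 / 1854.022
n = 3.76217219 mol, rounded to 4 dp:

3.7622 mol


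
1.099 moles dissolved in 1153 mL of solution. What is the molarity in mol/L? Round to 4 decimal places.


Convert volume to liters: V_L = V_mL / 1000.
V_L = 1153 / 1000 = 1.153 L
M = n / V_L = 1.099 / 1.153
M = 0.95316565 mol/L, rounded to 4 dp:

0.9532 mol/L


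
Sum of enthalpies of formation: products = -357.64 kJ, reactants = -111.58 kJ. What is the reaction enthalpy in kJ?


dH_rxn = sum(dH_f products) - sum(dH_f reactants)
dH_rxn = -357.64 - (-111.58)
dH_rxn = -246.06 kJ:

-246.06 kJ


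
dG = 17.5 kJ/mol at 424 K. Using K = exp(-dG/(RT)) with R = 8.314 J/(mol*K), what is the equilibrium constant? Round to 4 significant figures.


dG is in kJ/mol; multiply by 1000 to match R in J/(mol*K).
RT = 8.314 * 424 = 3525.136 J/mol
exponent = -dG*1000 / (RT) = -(17.5*1000) / 3525.136 = -4.96434747
K = exp(-4.96434747)
K = 0.0069825055, rounded to 4 significant figures:

0.006983


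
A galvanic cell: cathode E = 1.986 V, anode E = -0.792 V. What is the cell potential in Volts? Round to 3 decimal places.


Standard cell potential: E_cell = E_cathode - E_anode.
E_cell = 1.986 - (-0.792)
E_cell = 2.778 V, rounded to 3 dp:

2.778 V


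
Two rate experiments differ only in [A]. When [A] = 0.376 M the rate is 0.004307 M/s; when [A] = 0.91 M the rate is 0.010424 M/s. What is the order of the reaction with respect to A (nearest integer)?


Rate is proportional to [A]^n, so rate2/rate1 = ([A]2/[A]1)^n. Take logs to solve for n.
rate2/rate1 = 0.010424 / 0.004307 = 2.4202
[A]2/[A]1 = 0.91 / 0.376 = 2.4202
n = ln(2.4202) / ln(2.4202) = 1.0
Nearest integer order:

1


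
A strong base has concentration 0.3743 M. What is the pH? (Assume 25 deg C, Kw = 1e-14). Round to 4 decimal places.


A strong base dissociates completely, so [OH-] equals the given concentration.
pOH = -log10([OH-]) = -log10(0.3743) = 0.42678
pH = 14 - pOH = 14 - 0.42678
pH = 13.57322, rounded to 4 dp:

13.5732


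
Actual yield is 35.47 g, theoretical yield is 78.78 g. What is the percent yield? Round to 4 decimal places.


% yield = 100 * actual / theoretical
% yield = 100 * 35.47 / 78.78
% yield = 45.0241178 %, rounded to 4 dp:

45.0241 %


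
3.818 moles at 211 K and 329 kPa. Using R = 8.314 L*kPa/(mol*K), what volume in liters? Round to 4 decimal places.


PV = nRT, solve for V = nRT / P.
nRT = 3.818 * 8.314 * 211 = 6697.7418
V = 6697.7418 / 329
V = 20.35787781 L, rounded to 4 dp:

20.3579 L


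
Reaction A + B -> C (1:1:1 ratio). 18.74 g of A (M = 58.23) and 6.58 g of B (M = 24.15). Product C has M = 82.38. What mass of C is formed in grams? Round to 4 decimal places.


Find moles of each reactant; the smaller value is the limiting reagent in a 1:1:1 reaction, so moles_C equals moles of the limiter.
n_A = mass_A / M_A = 18.74 / 58.23 = 0.321827 mol
n_B = mass_B / M_B = 6.58 / 24.15 = 0.272464 mol
Limiting reagent: B (smaller), n_limiting = 0.272464 mol
mass_C = n_limiting * M_C = 0.272464 * 82.38
mass_C = 22.44558432 g, rounded to 4 dp:

22.4456 g


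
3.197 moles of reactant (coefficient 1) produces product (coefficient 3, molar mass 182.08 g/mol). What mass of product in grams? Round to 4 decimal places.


Use the coefficient ratio to convert reactant moles to product moles, then multiply by the product's molar mass.
moles_P = moles_R * (coeff_P / coeff_R) = 3.197 * (3/1) = 9.591
mass_P = moles_P * M_P = 9.591 * 182.08
mass_P = 1746.32928 g, rounded to 4 dp:

1746.3293 g


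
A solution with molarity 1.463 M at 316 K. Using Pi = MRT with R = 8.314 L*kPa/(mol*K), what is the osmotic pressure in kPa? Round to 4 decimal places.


Osmotic pressure (van't Hoff): Pi = M*R*T.
RT = 8.314 * 316 = 2627.224
Pi = 1.463 * 2627.224
Pi = 3843.628712 kPa, rounded to 4 dp:

3843.6287 kPa


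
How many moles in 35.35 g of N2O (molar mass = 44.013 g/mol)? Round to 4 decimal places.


n = mass / M
n = 35.35 / 44.013
n = 0.80317179 mol, rounded to 4 dp:

0.8032 mol


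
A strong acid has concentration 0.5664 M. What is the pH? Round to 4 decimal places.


A strong acid dissociates completely, so [H+] equals the given concentration.
pH = -log10([H+]) = -log10(0.5664)
pH = 0.24687676, rounded to 4 dp:

0.2469


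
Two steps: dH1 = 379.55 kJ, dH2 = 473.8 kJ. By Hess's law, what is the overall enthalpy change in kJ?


Hess's law: enthalpy is a state function, so add the step enthalpies.
dH_total = dH1 + dH2 = 379.55 + (473.8)
dH_total = 853.35 kJ:

853.35 kJ


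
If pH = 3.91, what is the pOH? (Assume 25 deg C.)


At 25 deg C, pH + pOH = 14.
pOH = 14 - pH = 14 - 3.91
pOH = 10.09:

10.09


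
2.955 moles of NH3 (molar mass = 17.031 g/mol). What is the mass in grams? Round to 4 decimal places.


mass = n * M
mass = 2.955 * 17.031
mass = 50.326605 g, rounded to 4 dp:

50.3266 g


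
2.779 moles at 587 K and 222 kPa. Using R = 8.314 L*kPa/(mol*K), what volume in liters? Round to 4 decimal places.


PV = nRT, solve for V = nRT / P.
nRT = 2.779 * 8.314 * 587 = 13562.4037
V = 13562.4037 / 222
V = 61.09190856 L, rounded to 4 dp:

61.0919 L


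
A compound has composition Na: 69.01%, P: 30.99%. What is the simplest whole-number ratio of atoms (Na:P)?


Assume 100 g of compound, divide each mass% by atomic mass to get moles, then normalize by the smallest to get a raw atom ratio.
Moles per 100 g: Na: 69.01/22.99 = 3.0017, P: 30.99/30.974 = 1.0005
Raw ratio (divide by min = 1.0005): Na: 3.0, P: 1.0
Multiply by 1 to clear fractions: Na: 3.0 ~= 3, P: 1.0 ~= 1
Reduce by GCD to get the simplest whole-number ratio:

3:1


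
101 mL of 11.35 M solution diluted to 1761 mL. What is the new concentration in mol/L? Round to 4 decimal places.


Dilution: M1*V1 = M2*V2, solve for M2.
M2 = M1*V1 / V2
M2 = 11.35 * 101 / 1761
M2 = 1146.35 / 1761
M2 = 0.65096536 mol/L, rounded to 4 dp:

0.6510 mol/L


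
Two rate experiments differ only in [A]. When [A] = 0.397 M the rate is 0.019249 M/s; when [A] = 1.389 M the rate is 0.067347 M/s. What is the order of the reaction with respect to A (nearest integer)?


Rate is proportional to [A]^n, so rate2/rate1 = ([A]2/[A]1)^n. Take logs to solve for n.
rate2/rate1 = 0.067347 / 0.019249 = 3.4987
[A]2/[A]1 = 1.389 / 0.397 = 3.4987
n = ln(3.4987) / ln(3.4987) = 1.0
Nearest integer order:

1


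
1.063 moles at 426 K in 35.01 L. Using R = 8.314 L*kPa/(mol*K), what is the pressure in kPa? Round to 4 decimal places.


PV = nRT, solve for P = nRT / V.
nRT = 1.063 * 8.314 * 426 = 3764.8951
P = 3764.8951 / 35.01
P = 107.53770637 kPa, rounded to 4 dp:

107.5377 kPa


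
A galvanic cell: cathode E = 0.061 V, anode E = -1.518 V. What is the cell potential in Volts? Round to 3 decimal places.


Standard cell potential: E_cell = E_cathode - E_anode.
E_cell = 0.061 - (-1.518)
E_cell = 1.579 V, rounded to 3 dp:

1.579 V


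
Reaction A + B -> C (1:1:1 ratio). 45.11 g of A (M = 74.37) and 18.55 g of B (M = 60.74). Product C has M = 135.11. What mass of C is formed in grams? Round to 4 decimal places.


Find moles of each reactant; the smaller value is the limiting reagent in a 1:1:1 reaction, so moles_C equals moles of the limiter.
n_A = mass_A / M_A = 45.11 / 74.37 = 0.606562 mol
n_B = mass_B / M_B = 18.55 / 60.74 = 0.3054 mol
Limiting reagent: B (smaller), n_limiting = 0.3054 mol
mass_C = n_limiting * M_C = 0.3054 * 135.11
mass_C = 41.262594 g, rounded to 4 dp:

41.2626 g


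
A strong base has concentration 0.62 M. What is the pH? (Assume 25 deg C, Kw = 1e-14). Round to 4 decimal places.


A strong base dissociates completely, so [OH-] equals the given concentration.
pOH = -log10([OH-]) = -log10(0.62) = 0.207608
pH = 14 - pOH = 14 - 0.207608
pH = 13.792392, rounded to 4 dp:

13.7924


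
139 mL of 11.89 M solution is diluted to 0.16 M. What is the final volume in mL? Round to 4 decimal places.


Dilution: M1*V1 = M2*V2, solve for V2.
V2 = M1*V1 / M2
V2 = 11.89 * 139 / 0.16
V2 = 1652.71 / 0.16
V2 = 10329.4375 mL, rounded to 4 dp:

10329.4375 mL


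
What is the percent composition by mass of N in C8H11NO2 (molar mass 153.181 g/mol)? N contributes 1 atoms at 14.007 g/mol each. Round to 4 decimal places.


pct = 100 * (n_elem * M_elem) / M_total
mass_contribution = 1 * 14.007 = 14.007 g/mol
pct = 100 * 14.007 / 153.181
pct = 9.14408445 %, rounded to 4 dp:

9.1441 %


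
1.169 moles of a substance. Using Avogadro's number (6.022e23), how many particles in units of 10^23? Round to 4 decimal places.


N = n * NA, then divide by 1e23 for the requested units.
N / 1e23 = n * 6.022
N / 1e23 = 1.169 * 6.022
N / 1e23 = 7.039718, rounded to 4 dp:

7.0397


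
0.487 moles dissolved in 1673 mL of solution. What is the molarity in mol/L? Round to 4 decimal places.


Convert volume to liters: V_L = V_mL / 1000.
V_L = 1673 / 1000 = 1.673 L
M = n / V_L = 0.487 / 1.673
M = 0.29109384 mol/L, rounded to 4 dp:

0.2911 mol/L


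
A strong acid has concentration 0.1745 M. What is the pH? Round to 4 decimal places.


A strong acid dissociates completely, so [H+] equals the given concentration.
pH = -log10([H+]) = -log10(0.1745)
pH = 0.75820457, rounded to 4 dp:

0.7582


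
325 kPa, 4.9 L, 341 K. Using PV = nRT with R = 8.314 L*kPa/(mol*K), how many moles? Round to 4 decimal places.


PV = nRT, solve for n = PV / (RT).
PV = 325 * 4.9 = 1592.5
RT = 8.314 * 341 = 2835.074
n = 1592.5 / 2835.074
n = 0.56171373 mol, rounded to 4 dp:

0.5617 mol


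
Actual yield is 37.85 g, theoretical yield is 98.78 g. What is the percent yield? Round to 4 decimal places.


% yield = 100 * actual / theoretical
% yield = 100 * 37.85 / 98.78
% yield = 38.31747317 %, rounded to 4 dp:

38.3175 %


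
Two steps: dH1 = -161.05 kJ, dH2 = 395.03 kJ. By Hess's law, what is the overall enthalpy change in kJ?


Hess's law: enthalpy is a state function, so add the step enthalpies.
dH_total = dH1 + dH2 = -161.05 + (395.03)
dH_total = 233.98 kJ:

233.98 kJ


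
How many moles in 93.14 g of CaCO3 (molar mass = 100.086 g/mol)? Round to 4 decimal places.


n = mass / M
n = 93.14 / 100.086
n = 0.93059968 mol, rounded to 4 dp:

0.9306 mol


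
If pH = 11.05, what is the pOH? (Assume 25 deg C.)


At 25 deg C, pH + pOH = 14.
pOH = 14 - pH = 14 - 11.05
pOH = 2.95:

2.95


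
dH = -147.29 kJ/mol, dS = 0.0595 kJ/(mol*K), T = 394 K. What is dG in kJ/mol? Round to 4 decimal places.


Gibbs: dG = dH - T*dS (consistent units, dS already in kJ/(mol*K)).
T*dS = 394 * 0.0595 = 23.443
dG = -147.29 - (23.443)
dG = -170.733 kJ/mol, rounded to 4 dp:

-170.7330 kJ/mol


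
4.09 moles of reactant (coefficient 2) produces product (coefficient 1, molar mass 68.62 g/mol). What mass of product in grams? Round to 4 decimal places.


Use the coefficient ratio to convert reactant moles to product moles, then multiply by the product's molar mass.
moles_P = moles_R * (coeff_P / coeff_R) = 4.09 * (1/2) = 2.045
mass_P = moles_P * M_P = 2.045 * 68.62
mass_P = 140.3279 g, rounded to 4 dp:

140.3279 g


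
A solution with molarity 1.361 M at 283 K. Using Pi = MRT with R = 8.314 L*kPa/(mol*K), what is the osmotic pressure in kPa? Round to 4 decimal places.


Osmotic pressure (van't Hoff): Pi = M*R*T.
RT = 8.314 * 283 = 2352.862
Pi = 1.361 * 2352.862
Pi = 3202.245182 kPa, rounded to 4 dp:

3202.2452 kPa


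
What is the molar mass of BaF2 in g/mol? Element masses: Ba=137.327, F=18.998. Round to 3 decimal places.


M = sum(count * atomic_mass) over atoms.
M = 1*137.327 + 2*18.998
M = 137.327 + 37.996
M = 175.323 g/mol, rounded to 3 dp:

175.323 g/mol


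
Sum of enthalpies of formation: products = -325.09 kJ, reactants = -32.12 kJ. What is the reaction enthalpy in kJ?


dH_rxn = sum(dH_f products) - sum(dH_f reactants)
dH_rxn = -325.09 - (-32.12)
dH_rxn = -292.97 kJ:

-292.97 kJ


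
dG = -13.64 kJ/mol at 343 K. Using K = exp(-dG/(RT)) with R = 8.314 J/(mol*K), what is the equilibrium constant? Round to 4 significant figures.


dG is in kJ/mol; multiply by 1000 to match R in J/(mol*K).
RT = 8.314 * 343 = 2851.702 J/mol
exponent = -dG*1000 / (RT) = -(-13.64*1000) / 2851.702 = 4.78310847
K = exp(4.78310847)
K = 119.47516, rounded to 4 significant figures:

119.5


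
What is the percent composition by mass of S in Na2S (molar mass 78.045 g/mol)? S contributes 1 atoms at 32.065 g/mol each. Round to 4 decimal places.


pct = 100 * (n_elem * M_elem) / M_total
mass_contribution = 1 * 32.065 = 32.065 g/mol
pct = 100 * 32.065 / 78.045
pct = 41.08527132 %, rounded to 4 dp:

41.0853 %


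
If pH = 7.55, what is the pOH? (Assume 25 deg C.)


At 25 deg C, pH + pOH = 14.
pOH = 14 - pH = 14 - 7.55
pOH = 6.45:

6.45


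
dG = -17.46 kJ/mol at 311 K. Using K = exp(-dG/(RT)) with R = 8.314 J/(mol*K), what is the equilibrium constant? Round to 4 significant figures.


dG is in kJ/mol; multiply by 1000 to match R in J/(mol*K).
RT = 8.314 * 311 = 2585.654 J/mol
exponent = -dG*1000 / (RT) = -(-17.46*1000) / 2585.654 = 6.75264363
K = exp(6.75264363)
K = 856.31956, rounded to 4 significant figures:

856.3


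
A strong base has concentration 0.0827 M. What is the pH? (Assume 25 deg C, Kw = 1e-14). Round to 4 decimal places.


A strong base dissociates completely, so [OH-] equals the given concentration.
pOH = -log10([OH-]) = -log10(0.0827) = 1.082494
pH = 14 - pOH = 14 - 1.082494
pH = 12.917506, rounded to 4 dp:

12.9175


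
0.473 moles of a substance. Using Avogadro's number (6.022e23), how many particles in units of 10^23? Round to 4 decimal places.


N = n * NA, then divide by 1e23 for the requested units.
N / 1e23 = n * 6.022
N / 1e23 = 0.473 * 6.022
N / 1e23 = 2.848406, rounded to 4 dp:

2.8484


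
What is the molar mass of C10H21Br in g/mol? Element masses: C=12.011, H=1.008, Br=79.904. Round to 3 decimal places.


M = sum(count * atomic_mass) over atoms.
M = 10*12.011 + 21*1.008 + 1*79.904
M = 120.11 + 21.168 + 79.904
M = 221.182 g/mol, rounded to 3 dp:

221.182 g/mol


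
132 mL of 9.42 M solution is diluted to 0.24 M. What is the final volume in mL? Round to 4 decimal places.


Dilution: M1*V1 = M2*V2, solve for V2.
V2 = M1*V1 / M2
V2 = 9.42 * 132 / 0.24
V2 = 1243.44 / 0.24
V2 = 5181.0 mL, rounded to 4 dp:

5181.0000 mL


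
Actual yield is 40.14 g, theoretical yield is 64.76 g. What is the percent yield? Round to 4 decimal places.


% yield = 100 * actual / theoretical
% yield = 100 * 40.14 / 64.76
% yield = 61.98270537 %, rounded to 4 dp:

61.9827 %


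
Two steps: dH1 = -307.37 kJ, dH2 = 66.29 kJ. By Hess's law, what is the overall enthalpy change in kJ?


Hess's law: enthalpy is a state function, so add the step enthalpies.
dH_total = dH1 + dH2 = -307.37 + (66.29)
dH_total = -241.08 kJ:

-241.08 kJ


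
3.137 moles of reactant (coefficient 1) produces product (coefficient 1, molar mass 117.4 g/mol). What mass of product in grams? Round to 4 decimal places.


Use the coefficient ratio to convert reactant moles to product moles, then multiply by the product's molar mass.
moles_P = moles_R * (coeff_P / coeff_R) = 3.137 * (1/1) = 3.137
mass_P = moles_P * M_P = 3.137 * 117.4
mass_P = 368.2838 g, rounded to 4 dp:

368.2838 g


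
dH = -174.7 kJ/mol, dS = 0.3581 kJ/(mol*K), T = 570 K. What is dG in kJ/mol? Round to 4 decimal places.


Gibbs: dG = dH - T*dS (consistent units, dS already in kJ/(mol*K)).
T*dS = 570 * 0.3581 = 204.117
dG = -174.7 - (204.117)
dG = -378.817 kJ/mol, rounded to 4 dp:

-378.8170 kJ/mol


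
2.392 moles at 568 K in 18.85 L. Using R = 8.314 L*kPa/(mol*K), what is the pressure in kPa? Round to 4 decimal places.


PV = nRT, solve for P = nRT / V.
nRT = 2.392 * 8.314 * 568 = 11295.866
P = 11295.866 / 18.85
P = 599.25018568 kPa, rounded to 4 dp:

599.2502 kPa


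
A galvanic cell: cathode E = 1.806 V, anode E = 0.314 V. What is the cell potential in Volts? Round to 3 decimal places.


Standard cell potential: E_cell = E_cathode - E_anode.
E_cell = 1.806 - (0.314)
E_cell = 1.492 V, rounded to 3 dp:

1.492 V


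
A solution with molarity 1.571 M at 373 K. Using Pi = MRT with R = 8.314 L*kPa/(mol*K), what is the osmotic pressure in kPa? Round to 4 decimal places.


Osmotic pressure (van't Hoff): Pi = M*R*T.
RT = 8.314 * 373 = 3101.122
Pi = 1.571 * 3101.122
Pi = 4871.862662 kPa, rounded to 4 dp:

4871.8627 kPa


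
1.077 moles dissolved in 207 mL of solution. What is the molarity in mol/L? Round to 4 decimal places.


Convert volume to liters: V_L = V_mL / 1000.
V_L = 207 / 1000 = 0.207 L
M = n / V_L = 1.077 / 0.207
M = 5.20289855 mol/L, rounded to 4 dp:

5.2029 mol/L


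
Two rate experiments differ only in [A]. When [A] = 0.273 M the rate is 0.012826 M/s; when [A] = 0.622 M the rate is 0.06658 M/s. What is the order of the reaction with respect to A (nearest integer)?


Rate is proportional to [A]^n, so rate2/rate1 = ([A]2/[A]1)^n. Take logs to solve for n.
rate2/rate1 = 0.06658 / 0.012826 = 5.191
[A]2/[A]1 = 0.622 / 0.273 = 2.2784
n = ln(5.191) / ln(2.2784) = 2.0
Nearest integer order:

2


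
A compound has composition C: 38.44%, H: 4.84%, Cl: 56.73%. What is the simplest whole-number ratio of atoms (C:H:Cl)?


Assume 100 g of compound, divide each mass% by atomic mass to get moles, then normalize by the smallest to get a raw atom ratio.
Moles per 100 g: C: 38.44/12.011 = 3.2004, H: 4.84/1.008 = 4.8016, Cl: 56.73/35.453 = 1.6001
Raw ratio (divide by min = 1.6001): C: 2.0, H: 3.001, Cl: 1.0
Multiply by 1 to clear fractions: C: 2.0 ~= 2, H: 3.001 ~= 3, Cl: 1.0 ~= 1
Reduce by GCD to get the simplest whole-number ratio:

2:3:1


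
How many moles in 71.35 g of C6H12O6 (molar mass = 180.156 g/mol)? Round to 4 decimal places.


n = mass / M
n = 71.35 / 180.156
n = 0.39604565 mol, rounded to 4 dp:

0.3960 mol


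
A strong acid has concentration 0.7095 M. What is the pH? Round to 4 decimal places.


A strong acid dissociates completely, so [H+] equals the given concentration.
pH = -log10([H+]) = -log10(0.7095)
pH = 0.1490476, rounded to 4 dp:

0.1490


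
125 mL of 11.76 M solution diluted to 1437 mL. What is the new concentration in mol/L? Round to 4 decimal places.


Dilution: M1*V1 = M2*V2, solve for M2.
M2 = M1*V1 / V2
M2 = 11.76 * 125 / 1437
M2 = 1470.0 / 1437
M2 = 1.02296451 mol/L, rounded to 4 dp:

1.0230 mol/L


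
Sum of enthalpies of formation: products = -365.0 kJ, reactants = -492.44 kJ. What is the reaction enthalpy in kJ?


dH_rxn = sum(dH_f products) - sum(dH_f reactants)
dH_rxn = -365.0 - (-492.44)
dH_rxn = 127.44 kJ:

127.44 kJ


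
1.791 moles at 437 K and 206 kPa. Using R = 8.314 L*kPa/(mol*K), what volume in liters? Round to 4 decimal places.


PV = nRT, solve for V = nRT / P.
nRT = 1.791 * 8.314 * 437 = 6507.0934
V = 6507.0934 / 206
V = 31.58783204 L, rounded to 4 dp:

31.5878 L


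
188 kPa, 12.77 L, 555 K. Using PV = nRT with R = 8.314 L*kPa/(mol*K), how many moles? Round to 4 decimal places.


PV = nRT, solve for n = PV / (RT).
PV = 188 * 12.77 = 2400.76
RT = 8.314 * 555 = 4614.27
n = 2400.76 / 4614.27
n = 0.52029032 mol, rounded to 4 dp:

0.5203 mol


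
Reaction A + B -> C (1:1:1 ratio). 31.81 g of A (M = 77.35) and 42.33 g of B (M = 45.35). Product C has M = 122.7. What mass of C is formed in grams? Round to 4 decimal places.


Find moles of each reactant; the smaller value is the limiting reagent in a 1:1:1 reaction, so moles_C equals moles of the limiter.
n_A = mass_A / M_A = 31.81 / 77.35 = 0.411248 mol
n_B = mass_B / M_B = 42.33 / 45.35 = 0.933407 mol
Limiting reagent: A (smaller), n_limiting = 0.411248 mol
mass_C = n_limiting * M_C = 0.411248 * 122.7
mass_C = 50.4601296 g, rounded to 4 dp:

50.4601 g


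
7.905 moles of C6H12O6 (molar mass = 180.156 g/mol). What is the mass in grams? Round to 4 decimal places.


mass = n * M
mass = 7.905 * 180.156
mass = 1424.13318 g, rounded to 4 dp:

1424.1332 g


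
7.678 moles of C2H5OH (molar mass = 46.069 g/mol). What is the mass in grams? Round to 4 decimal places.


mass = n * M
mass = 7.678 * 46.069
mass = 353.717782 g, rounded to 4 dp:

353.7178 g


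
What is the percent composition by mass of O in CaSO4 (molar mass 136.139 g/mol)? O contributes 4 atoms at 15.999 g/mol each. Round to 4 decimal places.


pct = 100 * (n_elem * M_elem) / M_total
mass_contribution = 4 * 15.999 = 63.996 g/mol
pct = 100 * 63.996 / 136.139
pct = 47.00783758 %, rounded to 4 dp:

47.0078 %


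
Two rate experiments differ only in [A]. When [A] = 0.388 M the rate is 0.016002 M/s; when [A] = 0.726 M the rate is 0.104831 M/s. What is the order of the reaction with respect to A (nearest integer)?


Rate is proportional to [A]^n, so rate2/rate1 = ([A]2/[A]1)^n. Take logs to solve for n.
rate2/rate1 = 0.104831 / 0.016002 = 6.5511
[A]2/[A]1 = 0.726 / 0.388 = 1.8711
n = ln(6.5511) / ln(1.8711) = 3.0
Nearest integer order:

3


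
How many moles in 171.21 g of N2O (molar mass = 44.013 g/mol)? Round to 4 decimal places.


n = mass / M
n = 171.21 / 44.013
n = 3.88998705 mol, rounded to 4 dp:

3.8900 mol


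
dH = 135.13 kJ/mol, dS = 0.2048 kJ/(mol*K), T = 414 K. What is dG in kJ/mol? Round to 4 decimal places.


Gibbs: dG = dH - T*dS (consistent units, dS already in kJ/(mol*K)).
T*dS = 414 * 0.2048 = 84.7872
dG = 135.13 - (84.7872)
dG = 50.3428 kJ/mol, rounded to 4 dp:

50.3428 kJ/mol


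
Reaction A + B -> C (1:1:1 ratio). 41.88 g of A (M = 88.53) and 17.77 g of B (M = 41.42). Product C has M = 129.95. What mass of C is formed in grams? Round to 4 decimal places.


Find moles of each reactant; the smaller value is the limiting reagent in a 1:1:1 reaction, so moles_C equals moles of the limiter.
n_A = mass_A / M_A = 41.88 / 88.53 = 0.47306 mol
n_B = mass_B / M_B = 17.77 / 41.42 = 0.42902 mol
Limiting reagent: B (smaller), n_limiting = 0.42902 mol
mass_C = n_limiting * M_C = 0.42902 * 129.95
mass_C = 55.751149 g, rounded to 4 dp:

55.7511 g


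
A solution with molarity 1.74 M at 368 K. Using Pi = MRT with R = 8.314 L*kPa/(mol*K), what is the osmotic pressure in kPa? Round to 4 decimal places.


Osmotic pressure (van't Hoff): Pi = M*R*T.
RT = 8.314 * 368 = 3059.552
Pi = 1.74 * 3059.552
Pi = 5323.62048 kPa, rounded to 4 dp:

5323.6205 kPa


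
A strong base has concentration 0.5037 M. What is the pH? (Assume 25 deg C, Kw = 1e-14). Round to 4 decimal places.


A strong base dissociates completely, so [OH-] equals the given concentration.
pOH = -log10([OH-]) = -log10(0.5037) = 0.297828
pH = 14 - pOH = 14 - 0.297828
pH = 13.702172, rounded to 4 dp:

13.7022


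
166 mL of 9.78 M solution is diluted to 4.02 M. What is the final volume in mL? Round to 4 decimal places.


Dilution: M1*V1 = M2*V2, solve for V2.
V2 = M1*V1 / M2
V2 = 9.78 * 166 / 4.02
V2 = 1623.48 / 4.02
V2 = 403.85074627 mL, rounded to 4 dp:

403.8507 mL


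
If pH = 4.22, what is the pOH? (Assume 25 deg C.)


At 25 deg C, pH + pOH = 14.
pOH = 14 - pH = 14 - 4.22
pOH = 9.78:

9.78
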